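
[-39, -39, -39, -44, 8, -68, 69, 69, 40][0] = -39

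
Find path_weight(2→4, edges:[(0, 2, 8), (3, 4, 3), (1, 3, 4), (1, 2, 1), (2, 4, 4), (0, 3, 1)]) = 4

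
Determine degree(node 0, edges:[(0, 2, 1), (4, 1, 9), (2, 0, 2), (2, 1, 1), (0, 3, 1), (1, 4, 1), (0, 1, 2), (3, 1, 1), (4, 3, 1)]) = 4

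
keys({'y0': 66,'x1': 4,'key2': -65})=['y0', 'x1', 'key2']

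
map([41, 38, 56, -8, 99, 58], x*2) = 41*2=82, 38*2=76, 56*2=112, -8*2=-16, 99*2=198, 58*2=116
= [82, 76, 112, -16, 198, 116]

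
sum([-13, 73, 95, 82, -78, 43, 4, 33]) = 239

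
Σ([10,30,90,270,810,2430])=10 + 30 + 90 + 270 + 810 + 2430
= 3640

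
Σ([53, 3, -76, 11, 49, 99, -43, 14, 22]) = 132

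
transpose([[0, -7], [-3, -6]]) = [[0, -3], [-7, -6]]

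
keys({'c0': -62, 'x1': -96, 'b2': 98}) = ['c0', 'x1', 'b2']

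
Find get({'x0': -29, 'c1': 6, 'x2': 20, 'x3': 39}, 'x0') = -29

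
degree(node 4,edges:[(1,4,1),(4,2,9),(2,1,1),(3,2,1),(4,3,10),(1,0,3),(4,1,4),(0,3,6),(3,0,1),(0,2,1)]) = incident: (1,4), (4,2), (4,3), (4,1)
= 4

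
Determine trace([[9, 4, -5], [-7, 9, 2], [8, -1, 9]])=27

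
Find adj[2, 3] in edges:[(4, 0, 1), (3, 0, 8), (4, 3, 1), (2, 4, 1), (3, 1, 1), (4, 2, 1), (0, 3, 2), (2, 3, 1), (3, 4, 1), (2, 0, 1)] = 1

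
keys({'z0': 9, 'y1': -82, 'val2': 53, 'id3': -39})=['z0', 'y1', 'val2', 'id3']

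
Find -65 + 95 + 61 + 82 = 173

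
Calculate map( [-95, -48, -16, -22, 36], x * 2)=[-190, -96, -32, -44, 72]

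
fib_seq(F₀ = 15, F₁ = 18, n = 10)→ [15, 18, 33, 51, 84, 135, 219, 354, 573, 927]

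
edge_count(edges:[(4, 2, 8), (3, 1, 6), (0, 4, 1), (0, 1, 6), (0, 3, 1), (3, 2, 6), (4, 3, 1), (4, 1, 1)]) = 8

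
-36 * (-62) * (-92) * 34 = -6981696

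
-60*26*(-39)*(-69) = -4197960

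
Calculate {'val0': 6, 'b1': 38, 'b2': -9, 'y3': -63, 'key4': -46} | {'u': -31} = {'val0': 6, 'b1': 38, 'b2': -9, 'y3': -63, 'key4': -46, 'u': -31}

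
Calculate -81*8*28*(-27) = 489888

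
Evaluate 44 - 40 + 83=87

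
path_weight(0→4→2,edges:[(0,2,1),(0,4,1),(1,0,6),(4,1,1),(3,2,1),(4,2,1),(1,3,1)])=w(0→4)=1 + w(4→2)=1
= 2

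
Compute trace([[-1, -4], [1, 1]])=diagonal: (-1) + 1
= 0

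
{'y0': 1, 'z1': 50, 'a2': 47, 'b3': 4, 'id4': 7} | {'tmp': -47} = {'y0': 1, 'z1': 50, 'a2': 47, 'b3': 4, 'id4': 7, 'tmp': -47}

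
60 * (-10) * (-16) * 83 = 796800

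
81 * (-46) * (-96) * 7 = 2503872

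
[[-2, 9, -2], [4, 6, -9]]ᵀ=[[-2, 4], [9, 6], [-2, -9]]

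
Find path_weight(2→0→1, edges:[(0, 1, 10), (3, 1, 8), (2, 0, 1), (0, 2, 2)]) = w(2→0)=1 + w(0→1)=10
= 11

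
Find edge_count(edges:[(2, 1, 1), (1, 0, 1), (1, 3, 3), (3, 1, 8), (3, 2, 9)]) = 5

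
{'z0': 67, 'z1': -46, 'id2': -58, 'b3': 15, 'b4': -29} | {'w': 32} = {'z0': 67, 'z1': -46, 'id2': -58, 'b3': 15, 'b4': -29, 'w': 32}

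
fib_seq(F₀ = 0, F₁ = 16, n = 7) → F_2 = F_1 + F_0 = 16
F_3 = F_2 + F_1 = 32
F_4 = F_3 + F_2 = 48
...
= [0, 16, 16, 32, 48, 80, 128]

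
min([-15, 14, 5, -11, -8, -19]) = -19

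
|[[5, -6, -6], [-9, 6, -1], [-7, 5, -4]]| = (1)*(5)*det([[6, -1], [5, -4]]) + (-1)*(-6)*det([[-9, -1], [-7, -4]]) + (1)*(-6)*det([[-9, 6], [-7, 5]])
= -95 + 174 + 18
= 97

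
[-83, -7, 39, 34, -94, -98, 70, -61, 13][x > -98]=[-83, -7, 39, 34, -94, 70, -61, 13]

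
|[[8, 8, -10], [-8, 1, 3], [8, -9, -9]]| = (1)*(8)*det([[1, 3], [-9, -9]]) + (-1)*(8)*det([[-8, 3], [8, -9]]) + (1)*(-10)*det([[-8, 1], [8, -9]])
= 144 + -384 + -640
= -880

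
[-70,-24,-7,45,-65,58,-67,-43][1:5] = [-24, -7, 45, -65]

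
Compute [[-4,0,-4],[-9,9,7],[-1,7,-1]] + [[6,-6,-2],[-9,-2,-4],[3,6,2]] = [[2, -6, -6], [-18, 7, 3], [2, 13, 1]]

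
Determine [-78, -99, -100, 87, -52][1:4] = [-99, -100, 87]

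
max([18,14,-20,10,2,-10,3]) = 18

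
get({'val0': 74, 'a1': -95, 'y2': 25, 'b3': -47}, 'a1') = -95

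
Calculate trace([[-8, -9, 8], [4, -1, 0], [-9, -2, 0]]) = -9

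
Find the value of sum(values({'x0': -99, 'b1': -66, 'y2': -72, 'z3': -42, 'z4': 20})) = -259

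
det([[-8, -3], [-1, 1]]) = (-8)*(1) - (-3)*(-1)
= -11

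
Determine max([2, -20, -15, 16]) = 16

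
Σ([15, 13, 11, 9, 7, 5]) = 60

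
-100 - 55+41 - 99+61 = -152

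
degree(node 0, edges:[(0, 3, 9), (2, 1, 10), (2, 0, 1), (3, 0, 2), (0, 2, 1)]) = incident: (0,3), (2,0), (3,0), (0,2)
= 4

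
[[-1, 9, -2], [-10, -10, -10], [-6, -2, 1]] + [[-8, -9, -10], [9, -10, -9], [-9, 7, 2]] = [[-9, 0, -12], [-1, -20, -19], [-15, 5, 3]]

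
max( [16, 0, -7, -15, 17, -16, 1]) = 17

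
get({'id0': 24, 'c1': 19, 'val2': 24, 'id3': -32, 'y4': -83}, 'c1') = 19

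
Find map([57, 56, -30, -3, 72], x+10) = [67, 66, -20, 7, 82]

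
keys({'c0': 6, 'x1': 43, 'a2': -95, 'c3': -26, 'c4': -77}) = ['c0', 'x1', 'a2', 'c3', 'c4']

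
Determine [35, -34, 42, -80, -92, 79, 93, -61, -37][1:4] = [-34, 42, -80]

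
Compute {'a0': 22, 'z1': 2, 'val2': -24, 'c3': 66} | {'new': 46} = {'a0': 22, 'z1': 2, 'val2': -24, 'c3': 66, 'new': 46}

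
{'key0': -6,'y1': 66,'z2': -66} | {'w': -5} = {'key0': -6, 'y1': 66, 'z2': -66, 'w': -5}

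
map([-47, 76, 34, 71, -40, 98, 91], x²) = [2209, 5776, 1156, 5041, 1600, 9604, 8281]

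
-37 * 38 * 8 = -11248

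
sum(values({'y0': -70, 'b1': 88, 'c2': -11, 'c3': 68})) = (-70) + 88 + (-11) + 68
= 75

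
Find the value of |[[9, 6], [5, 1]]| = -21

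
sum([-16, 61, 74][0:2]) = 45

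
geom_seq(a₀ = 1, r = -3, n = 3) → [1, -3, 9]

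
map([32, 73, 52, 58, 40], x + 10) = [42, 83, 62, 68, 50]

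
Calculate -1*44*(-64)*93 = 261888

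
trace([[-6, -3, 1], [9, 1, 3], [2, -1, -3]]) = -8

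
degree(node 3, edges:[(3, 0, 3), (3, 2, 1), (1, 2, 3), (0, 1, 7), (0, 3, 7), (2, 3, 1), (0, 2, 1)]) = incident: (3,0), (3,2), (0,3), (2,3)
= 4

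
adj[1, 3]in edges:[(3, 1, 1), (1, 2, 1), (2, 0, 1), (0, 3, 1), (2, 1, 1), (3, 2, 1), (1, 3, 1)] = 1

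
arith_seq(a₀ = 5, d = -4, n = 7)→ a_0 = 5 + 0*-4 = 5
a_1 = 5 + 1*-4 = 1
a_2 = 5 + 2*-4 = -3
...
= [5, 1, -3, -7, -11, -15, -19]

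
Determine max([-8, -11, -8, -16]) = -8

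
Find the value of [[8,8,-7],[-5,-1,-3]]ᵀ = [[8, -5], [8, -1], [-7, -3]]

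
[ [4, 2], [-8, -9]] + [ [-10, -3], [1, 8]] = [[-6, -1], [-7, -1]]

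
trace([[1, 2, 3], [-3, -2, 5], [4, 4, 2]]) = diagonal: 1 + (-2) + 2
= 1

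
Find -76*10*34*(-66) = 1705440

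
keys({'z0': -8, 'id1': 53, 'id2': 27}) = ['z0', 'id1', 'id2']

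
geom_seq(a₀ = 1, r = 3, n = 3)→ [1, 3, 9]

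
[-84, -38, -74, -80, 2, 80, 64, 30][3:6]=[-80, 2, 80]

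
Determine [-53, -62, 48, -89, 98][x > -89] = [-53, -62, 48, 98]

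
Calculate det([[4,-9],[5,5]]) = (4)*(5) - (-9)*(5)
= 65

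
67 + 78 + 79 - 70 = 154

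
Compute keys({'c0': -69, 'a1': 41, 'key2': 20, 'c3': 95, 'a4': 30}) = ['c0', 'a1', 'key2', 'c3', 'a4']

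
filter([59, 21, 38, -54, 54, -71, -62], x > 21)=[59, 38, 54]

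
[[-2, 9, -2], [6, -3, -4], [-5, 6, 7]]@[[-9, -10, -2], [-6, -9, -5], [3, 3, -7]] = [[-42, -67, -27], [-48, -45, 31], [30, 17, -69]]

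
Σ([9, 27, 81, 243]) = 360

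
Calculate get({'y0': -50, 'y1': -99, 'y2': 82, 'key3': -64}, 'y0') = -50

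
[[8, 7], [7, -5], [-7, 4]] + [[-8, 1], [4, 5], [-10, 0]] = [[0, 8], [11, 0], [-17, 4]]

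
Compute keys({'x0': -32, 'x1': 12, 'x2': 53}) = ['x0', 'x1', 'x2']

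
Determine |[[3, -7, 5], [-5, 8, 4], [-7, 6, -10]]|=(1)*(3)*det([[8, 4], [6, -10]]) + (-1)*(-7)*det([[-5, 4], [-7, -10]]) + (1)*(5)*det([[-5, 8], [-7, 6]])
= -312 + 546 + 130
= 364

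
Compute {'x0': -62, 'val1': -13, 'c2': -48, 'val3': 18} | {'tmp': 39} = {'x0': -62, 'val1': -13, 'c2': -48, 'val3': 18, 'tmp': 39}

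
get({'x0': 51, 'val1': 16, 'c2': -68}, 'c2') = -68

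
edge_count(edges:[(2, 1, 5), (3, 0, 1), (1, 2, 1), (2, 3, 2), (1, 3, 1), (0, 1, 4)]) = 6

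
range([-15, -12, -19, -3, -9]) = 16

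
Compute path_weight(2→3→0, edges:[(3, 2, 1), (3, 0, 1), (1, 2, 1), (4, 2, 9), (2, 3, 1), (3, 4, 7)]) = 2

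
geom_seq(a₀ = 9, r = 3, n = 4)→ a_0 = 9*3^0 = 9
a_1 = 9*3^1 = 27
a_2 = 9*3^2 = 81
...
= [9, 27, 81, 243]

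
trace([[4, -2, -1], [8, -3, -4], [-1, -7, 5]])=6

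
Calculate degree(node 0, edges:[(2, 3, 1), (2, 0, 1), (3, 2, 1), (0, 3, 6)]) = incident: (2,0), (0,3)
= 2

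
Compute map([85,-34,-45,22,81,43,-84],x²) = (85)²=7225, (-34)²=1156, (-45)²=2025, (22)²=484, (81)²=6561, (43)²=1849, (-84)²=7056
= [7225, 1156, 2025, 484, 6561, 1849, 7056]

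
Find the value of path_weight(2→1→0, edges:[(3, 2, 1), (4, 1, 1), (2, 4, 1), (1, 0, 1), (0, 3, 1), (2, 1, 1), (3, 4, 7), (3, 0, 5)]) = 2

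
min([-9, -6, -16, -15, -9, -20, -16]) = -20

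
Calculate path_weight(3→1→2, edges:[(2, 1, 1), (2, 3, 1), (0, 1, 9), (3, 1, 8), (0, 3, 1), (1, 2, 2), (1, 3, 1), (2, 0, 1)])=10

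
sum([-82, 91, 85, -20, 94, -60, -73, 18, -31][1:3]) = 176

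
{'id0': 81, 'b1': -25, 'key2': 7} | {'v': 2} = {'id0': 81, 'b1': -25, 'key2': 7, 'v': 2}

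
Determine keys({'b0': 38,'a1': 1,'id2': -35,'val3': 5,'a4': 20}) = ['b0', 'a1', 'id2', 'val3', 'a4']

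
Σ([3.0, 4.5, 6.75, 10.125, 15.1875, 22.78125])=3.0 + 4.5 + 6.75 + 10.125 + 15.1875 + 22.78125
= 62.34375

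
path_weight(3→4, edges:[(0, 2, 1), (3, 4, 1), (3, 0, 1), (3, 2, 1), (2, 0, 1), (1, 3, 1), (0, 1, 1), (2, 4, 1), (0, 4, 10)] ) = 1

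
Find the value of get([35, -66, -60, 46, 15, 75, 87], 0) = 35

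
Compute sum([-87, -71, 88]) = -70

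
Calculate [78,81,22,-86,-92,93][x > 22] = [78, 81, 93]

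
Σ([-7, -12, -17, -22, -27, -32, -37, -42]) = -196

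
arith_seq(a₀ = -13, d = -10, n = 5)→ a_0 = -13 + 0*-10 = -13
a_1 = -13 + 1*-10 = -23
a_2 = -13 + 2*-10 = -33
...
= [-13, -23, -33, -43, -53]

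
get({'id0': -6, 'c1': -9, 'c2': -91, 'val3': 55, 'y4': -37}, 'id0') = -6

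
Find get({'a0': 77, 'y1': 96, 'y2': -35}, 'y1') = 96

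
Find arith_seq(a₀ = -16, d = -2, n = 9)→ a_0 = -16 + 0*-2 = -16
a_1 = -16 + 1*-2 = -18
a_2 = -16 + 2*-2 = -20
...
= [-16, -18, -20, -22, -24, -26, -28, -30, -32]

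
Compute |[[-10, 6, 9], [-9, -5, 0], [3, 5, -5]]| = -790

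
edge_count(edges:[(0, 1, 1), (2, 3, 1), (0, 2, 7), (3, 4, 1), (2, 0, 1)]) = 5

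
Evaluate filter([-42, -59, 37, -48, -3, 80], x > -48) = [-42, 37, -3, 80]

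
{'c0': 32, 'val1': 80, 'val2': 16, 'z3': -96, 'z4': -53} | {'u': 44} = {'c0': 32, 'val1': 80, 'val2': 16, 'z3': -96, 'z4': -53, 'u': 44}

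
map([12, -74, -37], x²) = [144, 5476, 1369]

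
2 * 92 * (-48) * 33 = -291456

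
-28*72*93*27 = -5062176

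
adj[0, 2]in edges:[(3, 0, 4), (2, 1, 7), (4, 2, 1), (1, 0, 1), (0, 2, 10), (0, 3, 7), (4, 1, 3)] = 10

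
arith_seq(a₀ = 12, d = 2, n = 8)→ [12, 14, 16, 18, 20, 22, 24, 26]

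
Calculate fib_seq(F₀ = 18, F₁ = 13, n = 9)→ [18, 13, 31, 44, 75, 119, 194, 313, 507]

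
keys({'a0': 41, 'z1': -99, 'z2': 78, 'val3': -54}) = ['a0', 'z1', 'z2', 'val3']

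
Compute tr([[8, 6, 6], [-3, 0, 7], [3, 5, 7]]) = 15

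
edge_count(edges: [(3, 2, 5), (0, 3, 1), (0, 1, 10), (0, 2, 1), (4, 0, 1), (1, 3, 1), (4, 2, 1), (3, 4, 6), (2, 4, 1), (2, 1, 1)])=10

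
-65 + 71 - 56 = -50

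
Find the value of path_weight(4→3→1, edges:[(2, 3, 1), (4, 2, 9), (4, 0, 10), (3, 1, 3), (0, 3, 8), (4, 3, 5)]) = 8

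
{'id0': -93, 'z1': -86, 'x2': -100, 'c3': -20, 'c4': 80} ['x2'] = -100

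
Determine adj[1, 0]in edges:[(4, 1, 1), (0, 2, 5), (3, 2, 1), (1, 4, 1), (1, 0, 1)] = 1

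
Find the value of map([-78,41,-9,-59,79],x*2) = [-156, 82, -18, -118, 158]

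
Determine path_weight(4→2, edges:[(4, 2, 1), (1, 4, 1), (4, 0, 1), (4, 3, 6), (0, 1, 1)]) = w(4→2)=1
= 1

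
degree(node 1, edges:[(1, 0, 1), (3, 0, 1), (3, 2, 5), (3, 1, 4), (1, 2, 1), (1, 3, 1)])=incident: (1,0), (3,1), (1,2), (1,3)
= 4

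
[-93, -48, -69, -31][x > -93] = [-48, -69, -31]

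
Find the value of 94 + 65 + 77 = 236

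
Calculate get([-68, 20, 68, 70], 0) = -68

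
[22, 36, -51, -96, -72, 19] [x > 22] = [36]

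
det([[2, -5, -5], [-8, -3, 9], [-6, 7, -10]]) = 974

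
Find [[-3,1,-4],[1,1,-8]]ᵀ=[[-3, 1], [1, 1], [-4, -8]]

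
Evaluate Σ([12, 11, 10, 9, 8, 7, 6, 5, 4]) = 12 + 11 + 10 + 9 + 8 + 7 + 6 + 5 + 4
= 72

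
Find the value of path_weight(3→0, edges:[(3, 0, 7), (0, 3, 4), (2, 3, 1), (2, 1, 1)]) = 7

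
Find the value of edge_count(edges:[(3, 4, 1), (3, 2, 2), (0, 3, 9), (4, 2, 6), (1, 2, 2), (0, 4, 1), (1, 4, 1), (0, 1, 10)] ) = 8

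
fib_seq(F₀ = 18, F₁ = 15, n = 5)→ [18, 15, 33, 48, 81]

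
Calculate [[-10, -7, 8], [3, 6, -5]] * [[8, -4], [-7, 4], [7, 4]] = [[25, 44], [-53, -8]]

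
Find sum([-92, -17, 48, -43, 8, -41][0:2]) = slice → [-92, -17]
(-92) + (-17)
= -109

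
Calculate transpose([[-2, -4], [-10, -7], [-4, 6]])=[[-2, -10, -4], [-4, -7, 6]]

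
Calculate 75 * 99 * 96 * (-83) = -59162400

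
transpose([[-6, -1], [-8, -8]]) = [[-6, -8], [-1, -8]]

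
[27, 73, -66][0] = 27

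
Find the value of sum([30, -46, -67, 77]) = 30 + (-46) + (-67) + 77
= -6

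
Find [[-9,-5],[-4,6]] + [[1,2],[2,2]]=[[-8, -3], [-2, 8]]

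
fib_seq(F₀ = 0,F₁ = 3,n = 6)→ [0, 3, 3, 6, 9, 15]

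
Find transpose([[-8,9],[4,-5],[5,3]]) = [[-8, 4, 5], [9, -5, 3]]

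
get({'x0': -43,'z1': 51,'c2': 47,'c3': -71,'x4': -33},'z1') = 51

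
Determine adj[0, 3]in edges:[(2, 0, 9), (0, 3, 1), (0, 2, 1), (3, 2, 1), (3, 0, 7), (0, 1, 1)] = 1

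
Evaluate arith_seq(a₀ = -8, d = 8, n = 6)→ [-8, 0, 8, 16, 24, 32]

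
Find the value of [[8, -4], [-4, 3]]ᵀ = [[8, -4], [-4, 3]]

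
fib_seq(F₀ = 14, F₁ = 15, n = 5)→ [14, 15, 29, 44, 73]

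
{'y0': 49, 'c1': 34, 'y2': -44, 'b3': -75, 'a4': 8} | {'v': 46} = {'y0': 49, 'c1': 34, 'y2': -44, 'b3': -75, 'a4': 8, 'v': 46}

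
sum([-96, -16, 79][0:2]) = -112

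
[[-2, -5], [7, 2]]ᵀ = [[-2, 7], [-5, 2]]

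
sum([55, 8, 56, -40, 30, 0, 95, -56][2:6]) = 46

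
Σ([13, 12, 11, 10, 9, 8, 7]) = 70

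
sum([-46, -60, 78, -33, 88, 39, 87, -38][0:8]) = 115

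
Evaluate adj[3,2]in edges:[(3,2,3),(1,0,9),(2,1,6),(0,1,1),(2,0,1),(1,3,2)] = 3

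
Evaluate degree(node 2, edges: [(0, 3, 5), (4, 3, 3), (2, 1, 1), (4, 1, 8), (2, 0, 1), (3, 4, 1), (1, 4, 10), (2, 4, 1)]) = 3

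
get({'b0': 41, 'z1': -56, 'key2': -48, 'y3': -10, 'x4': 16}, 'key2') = -48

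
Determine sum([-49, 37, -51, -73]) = (-49) + 37 + (-51) + (-73)
= -136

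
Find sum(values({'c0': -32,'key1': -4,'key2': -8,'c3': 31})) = (-32) + (-4) + (-8) + 31
= -13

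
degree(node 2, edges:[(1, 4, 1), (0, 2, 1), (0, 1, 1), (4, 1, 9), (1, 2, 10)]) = incident: (0,2), (1,2)
= 2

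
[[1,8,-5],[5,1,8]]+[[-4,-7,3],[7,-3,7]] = [[-3, 1, -2], [12, -2, 15]]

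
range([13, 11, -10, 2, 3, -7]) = 23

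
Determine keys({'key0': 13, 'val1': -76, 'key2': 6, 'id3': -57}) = ['key0', 'val1', 'key2', 'id3']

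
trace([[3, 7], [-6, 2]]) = diagonal: 3 + 2
= 5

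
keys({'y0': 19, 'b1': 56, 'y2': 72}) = ['y0', 'b1', 'y2']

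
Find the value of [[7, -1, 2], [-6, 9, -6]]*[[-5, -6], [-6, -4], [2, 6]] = C[0][0] = (7)*(-5) + (-1)*(-6) + (2)*(2) = -25
C[0][1] = (7)*(-6) + (-1)*(-4) + (2)*(6) = -26
C[1][0] = (-6)*(-5) + (9)*(-6) + (-6)*(2) = -36
C[1][1] = (-6)*(-6) + (9)*(-4) + (-6)*(6) = -36
= [[-25, -26], [-36, -36]]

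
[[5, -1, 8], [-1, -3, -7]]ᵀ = [[5, -1], [-1, -3], [8, -7]]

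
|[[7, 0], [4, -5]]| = -35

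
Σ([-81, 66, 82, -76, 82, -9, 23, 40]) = 127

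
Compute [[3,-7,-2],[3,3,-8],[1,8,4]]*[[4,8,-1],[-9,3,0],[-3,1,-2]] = [[81, 1, 1], [9, 25, 13], [-80, 36, -9]]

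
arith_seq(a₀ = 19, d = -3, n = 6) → a_0 = 19 + 0*-3 = 19
a_1 = 19 + 1*-3 = 16
a_2 = 19 + 2*-3 = 13
...
= [19, 16, 13, 10, 7, 4]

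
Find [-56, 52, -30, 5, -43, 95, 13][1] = 52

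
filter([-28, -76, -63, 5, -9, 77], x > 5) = [77]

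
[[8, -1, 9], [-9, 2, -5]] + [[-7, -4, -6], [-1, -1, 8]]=[[1, -5, 3], [-10, 1, 3]]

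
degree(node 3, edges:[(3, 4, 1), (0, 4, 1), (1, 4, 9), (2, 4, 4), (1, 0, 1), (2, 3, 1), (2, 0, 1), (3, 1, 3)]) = incident: (3,4), (2,3), (3,1)
= 3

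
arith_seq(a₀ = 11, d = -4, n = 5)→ [11, 7, 3, -1, -5]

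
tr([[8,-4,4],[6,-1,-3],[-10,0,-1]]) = 6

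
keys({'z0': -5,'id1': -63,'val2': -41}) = ['z0', 'id1', 'val2']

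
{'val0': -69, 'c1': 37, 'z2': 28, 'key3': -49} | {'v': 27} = {'val0': -69, 'c1': 37, 'z2': 28, 'key3': -49, 'v': 27}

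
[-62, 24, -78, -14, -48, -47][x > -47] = keep x where x > -47: -62✗, 24✓, -78✗, -14✓, -48✗, -47✗
= [24, -14]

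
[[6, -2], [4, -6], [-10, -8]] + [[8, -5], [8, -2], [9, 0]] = [[14, -7], [12, -8], [-1, -8]]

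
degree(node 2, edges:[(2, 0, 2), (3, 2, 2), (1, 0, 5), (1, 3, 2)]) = incident: (2,0), (3,2)
= 2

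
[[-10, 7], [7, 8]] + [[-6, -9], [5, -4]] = [[-16, -2], [12, 4]]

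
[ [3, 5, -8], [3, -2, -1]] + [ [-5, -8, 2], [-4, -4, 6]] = [[-2, -3, -6], [-1, -6, 5]]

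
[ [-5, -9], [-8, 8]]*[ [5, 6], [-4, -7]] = [[11, 33], [-72, -104]]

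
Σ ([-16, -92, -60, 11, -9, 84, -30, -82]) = -194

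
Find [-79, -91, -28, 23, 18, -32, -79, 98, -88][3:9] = [23, 18, -32, -79, 98, -88]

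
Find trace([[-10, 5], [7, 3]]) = -7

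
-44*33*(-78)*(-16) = -1812096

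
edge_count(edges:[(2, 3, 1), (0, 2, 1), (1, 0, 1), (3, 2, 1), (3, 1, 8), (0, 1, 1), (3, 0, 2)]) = 7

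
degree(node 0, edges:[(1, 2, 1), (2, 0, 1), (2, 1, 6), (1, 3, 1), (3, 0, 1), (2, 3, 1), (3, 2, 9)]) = incident: (2,0), (3,0)
= 2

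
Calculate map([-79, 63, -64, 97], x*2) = -79*2=-158, 63*2=126, -64*2=-128, 97*2=194
= [-158, 126, -128, 194]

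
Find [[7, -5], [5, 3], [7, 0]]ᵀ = [[7, 5, 7], [-5, 3, 0]]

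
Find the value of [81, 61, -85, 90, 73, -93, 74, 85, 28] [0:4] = [81, 61, -85, 90]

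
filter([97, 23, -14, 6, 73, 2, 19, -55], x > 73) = keep x where x > 73: 97✓, 23✗, -14✗, 6✗, 73✗, 2✗, 19✗, -55✗
= [97]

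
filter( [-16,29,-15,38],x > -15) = [29, 38]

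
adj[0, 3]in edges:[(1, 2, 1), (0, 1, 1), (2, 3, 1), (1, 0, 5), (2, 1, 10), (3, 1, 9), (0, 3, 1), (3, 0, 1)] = 1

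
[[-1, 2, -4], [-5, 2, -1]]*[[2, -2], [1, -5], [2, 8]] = [[-8, -40], [-10, -8]]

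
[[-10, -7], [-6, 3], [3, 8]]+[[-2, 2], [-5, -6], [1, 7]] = [[-12, -5], [-11, -3], [4, 15]]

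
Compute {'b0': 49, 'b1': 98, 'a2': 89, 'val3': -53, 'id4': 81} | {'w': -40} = {'b0': 49, 'b1': 98, 'a2': 89, 'val3': -53, 'id4': 81, 'w': -40}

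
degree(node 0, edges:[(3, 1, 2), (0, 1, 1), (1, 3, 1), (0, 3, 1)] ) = 2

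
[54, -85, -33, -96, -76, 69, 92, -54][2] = -33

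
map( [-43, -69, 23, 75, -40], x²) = [1849, 4761, 529, 5625, 1600]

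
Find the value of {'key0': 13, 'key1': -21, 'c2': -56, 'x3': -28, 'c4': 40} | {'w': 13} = {'key0': 13, 'key1': -21, 'c2': -56, 'x3': -28, 'c4': 40, 'w': 13}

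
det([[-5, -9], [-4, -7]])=-1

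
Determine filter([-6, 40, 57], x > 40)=[57]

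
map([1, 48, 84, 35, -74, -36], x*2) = [2, 96, 168, 70, -148, -72]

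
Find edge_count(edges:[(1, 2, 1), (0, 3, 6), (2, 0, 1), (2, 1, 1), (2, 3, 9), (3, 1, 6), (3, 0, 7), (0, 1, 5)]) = 8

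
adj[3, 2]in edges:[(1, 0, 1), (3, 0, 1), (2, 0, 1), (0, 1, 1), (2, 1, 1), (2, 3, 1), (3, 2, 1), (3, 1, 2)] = 1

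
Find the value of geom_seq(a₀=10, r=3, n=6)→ a_0 = 10*3^0 = 10
a_1 = 10*3^1 = 30
a_2 = 10*3^2 = 90
...
= [10, 30, 90, 270, 810, 2430]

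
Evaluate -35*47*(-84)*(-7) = -967260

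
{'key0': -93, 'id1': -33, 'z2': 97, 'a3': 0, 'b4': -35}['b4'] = -35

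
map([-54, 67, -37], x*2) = [-108, 134, -74]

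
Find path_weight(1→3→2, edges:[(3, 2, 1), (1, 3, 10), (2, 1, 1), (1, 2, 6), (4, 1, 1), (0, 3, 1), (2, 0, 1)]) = w(1→3)=10 + w(3→2)=1
= 11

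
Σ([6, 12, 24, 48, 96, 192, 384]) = 762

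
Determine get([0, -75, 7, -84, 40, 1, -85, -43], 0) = 0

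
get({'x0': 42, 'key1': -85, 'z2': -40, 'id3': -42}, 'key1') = -85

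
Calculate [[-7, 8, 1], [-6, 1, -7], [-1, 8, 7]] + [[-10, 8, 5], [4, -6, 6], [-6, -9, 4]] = [[-17, 16, 6], [-2, -5, -1], [-7, -1, 11]]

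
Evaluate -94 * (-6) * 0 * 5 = 0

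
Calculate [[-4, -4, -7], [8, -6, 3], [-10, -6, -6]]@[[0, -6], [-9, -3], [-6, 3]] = [[78, 15], [36, -21], [90, 60]]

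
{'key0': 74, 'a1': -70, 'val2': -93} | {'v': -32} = {'key0': 74, 'a1': -70, 'val2': -93, 'v': -32}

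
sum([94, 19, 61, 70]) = 94 + 19 + 61 + 70
= 244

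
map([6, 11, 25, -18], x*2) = [12, 22, 50, -36]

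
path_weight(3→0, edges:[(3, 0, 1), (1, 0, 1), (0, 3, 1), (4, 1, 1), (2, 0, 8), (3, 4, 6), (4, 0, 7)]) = 1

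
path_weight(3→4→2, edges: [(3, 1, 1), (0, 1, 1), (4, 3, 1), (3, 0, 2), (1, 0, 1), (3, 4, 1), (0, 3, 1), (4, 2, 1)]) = 2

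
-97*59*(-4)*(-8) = -183136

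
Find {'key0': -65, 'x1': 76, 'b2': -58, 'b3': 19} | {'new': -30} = {'key0': -65, 'x1': 76, 'b2': -58, 'b3': 19, 'new': -30}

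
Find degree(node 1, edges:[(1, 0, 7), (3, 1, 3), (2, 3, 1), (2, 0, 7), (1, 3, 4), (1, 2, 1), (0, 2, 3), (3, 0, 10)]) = incident: (1,0), (3,1), (1,3), (1,2)
= 4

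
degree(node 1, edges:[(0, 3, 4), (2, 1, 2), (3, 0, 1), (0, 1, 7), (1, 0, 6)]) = 3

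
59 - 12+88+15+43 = 193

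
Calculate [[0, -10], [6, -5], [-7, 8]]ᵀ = [[0, 6, -7], [-10, -5, 8]]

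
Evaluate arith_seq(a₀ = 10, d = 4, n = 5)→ [10, 14, 18, 22, 26]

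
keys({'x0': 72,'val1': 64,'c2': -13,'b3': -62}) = ['x0', 'val1', 'c2', 'b3']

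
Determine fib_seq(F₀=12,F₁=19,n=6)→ F_2 = F_1 + F_0 = 31
F_3 = F_2 + F_1 = 50
F_4 = F_3 + F_2 = 81
...
= [12, 19, 31, 50, 81, 131]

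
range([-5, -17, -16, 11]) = 28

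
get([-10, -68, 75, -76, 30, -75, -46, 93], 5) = -75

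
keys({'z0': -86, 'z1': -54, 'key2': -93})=['z0', 'z1', 'key2']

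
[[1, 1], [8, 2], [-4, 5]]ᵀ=[[1, 8, -4], [1, 2, 5]]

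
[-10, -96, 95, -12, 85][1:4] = [-96, 95, -12]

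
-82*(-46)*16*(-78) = -4707456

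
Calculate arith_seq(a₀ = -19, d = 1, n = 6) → a_0 = -19 + 0*1 = -19
a_1 = -19 + 1*1 = -18
a_2 = -19 + 2*1 = -17
...
= [-19, -18, -17, -16, -15, -14]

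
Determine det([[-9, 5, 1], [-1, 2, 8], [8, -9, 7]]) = (1)*(-9)*det([[2, 8], [-9, 7]]) + (-1)*(5)*det([[-1, 8], [8, 7]]) + (1)*(1)*det([[-1, 2], [8, -9]])
= -774 + 355 + -7
= -426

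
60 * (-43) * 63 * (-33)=5363820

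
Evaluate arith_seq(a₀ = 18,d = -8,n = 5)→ [18, 10, 2, -6, -14]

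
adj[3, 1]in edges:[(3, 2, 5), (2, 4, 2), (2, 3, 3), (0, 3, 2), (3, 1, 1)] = 1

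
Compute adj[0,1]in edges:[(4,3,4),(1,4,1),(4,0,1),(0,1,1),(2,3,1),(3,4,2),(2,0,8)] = 1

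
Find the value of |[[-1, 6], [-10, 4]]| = 56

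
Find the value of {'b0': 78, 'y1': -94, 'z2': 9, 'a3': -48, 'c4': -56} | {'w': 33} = {'b0': 78, 'y1': -94, 'z2': 9, 'a3': -48, 'c4': -56, 'w': 33}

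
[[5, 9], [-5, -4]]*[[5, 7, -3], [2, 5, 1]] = [[43, 80, -6], [-33, -55, 11]]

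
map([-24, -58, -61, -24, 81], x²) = (-24)²=576, (-58)²=3364, (-61)²=3721, (-24)²=576, (81)²=6561
= [576, 3364, 3721, 576, 6561]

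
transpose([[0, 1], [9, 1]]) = [[0, 9], [1, 1]]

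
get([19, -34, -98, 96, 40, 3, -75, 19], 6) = -75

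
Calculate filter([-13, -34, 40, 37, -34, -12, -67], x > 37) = [40]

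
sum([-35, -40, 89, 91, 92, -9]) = (-35) + (-40) + 89 + 91 + 92 + (-9)
= 188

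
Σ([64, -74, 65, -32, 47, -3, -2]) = 65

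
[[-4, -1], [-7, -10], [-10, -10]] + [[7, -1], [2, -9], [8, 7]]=[[3, -2], [-5, -19], [-2, -3]]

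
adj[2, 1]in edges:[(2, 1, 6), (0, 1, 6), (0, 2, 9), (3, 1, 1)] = 6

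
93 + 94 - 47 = 140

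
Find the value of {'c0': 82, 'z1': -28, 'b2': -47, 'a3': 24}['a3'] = 24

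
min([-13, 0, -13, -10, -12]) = -13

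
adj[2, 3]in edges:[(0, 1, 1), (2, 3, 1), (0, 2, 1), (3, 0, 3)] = 1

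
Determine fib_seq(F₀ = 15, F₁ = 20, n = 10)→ [15, 20, 35, 55, 90, 145, 235, 380, 615, 995]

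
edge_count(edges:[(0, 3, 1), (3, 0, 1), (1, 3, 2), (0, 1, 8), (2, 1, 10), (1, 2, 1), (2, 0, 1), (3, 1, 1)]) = 8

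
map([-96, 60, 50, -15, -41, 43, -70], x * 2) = [-192, 120, 100, -30, -82, 86, -140]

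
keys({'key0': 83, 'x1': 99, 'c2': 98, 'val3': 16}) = ['key0', 'x1', 'c2', 'val3']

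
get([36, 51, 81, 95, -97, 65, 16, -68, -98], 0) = 36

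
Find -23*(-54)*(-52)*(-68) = 4391712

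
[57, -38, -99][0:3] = [57, -38, -99]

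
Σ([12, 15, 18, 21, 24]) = 12 + 15 + 18 + 21 + 24
= 90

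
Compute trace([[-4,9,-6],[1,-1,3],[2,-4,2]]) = diagonal: (-4) + (-1) + 2
= -3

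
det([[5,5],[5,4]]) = (5)*(4) - (5)*(5)
= -5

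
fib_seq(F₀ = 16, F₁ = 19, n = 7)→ [16, 19, 35, 54, 89, 143, 232]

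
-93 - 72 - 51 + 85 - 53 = -184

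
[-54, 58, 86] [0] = -54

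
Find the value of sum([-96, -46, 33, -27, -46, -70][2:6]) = slice → [33, -27, -46, -70]
33 + (-27) + (-46) + (-70)
= -110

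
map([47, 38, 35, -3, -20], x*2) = 47*2=94, 38*2=76, 35*2=70, -3*2=-6, -20*2=-40
= [94, 76, 70, -6, -40]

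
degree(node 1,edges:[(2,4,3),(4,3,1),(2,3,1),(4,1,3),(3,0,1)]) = incident: (4,1)
= 1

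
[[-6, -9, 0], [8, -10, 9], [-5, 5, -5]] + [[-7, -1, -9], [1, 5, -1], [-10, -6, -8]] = [[-13, -10, -9], [9, -5, 8], [-15, -1, -13]]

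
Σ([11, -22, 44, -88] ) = 11 + -22 + 44 + -88
= -55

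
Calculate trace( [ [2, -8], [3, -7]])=diagonal: 2 + (-7)
= -5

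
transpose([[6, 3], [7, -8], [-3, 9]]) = [[6, 7, -3], [3, -8, 9]]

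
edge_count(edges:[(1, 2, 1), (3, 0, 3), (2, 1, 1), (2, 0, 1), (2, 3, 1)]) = 5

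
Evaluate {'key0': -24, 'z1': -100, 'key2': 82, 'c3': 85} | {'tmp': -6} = {'key0': -24, 'z1': -100, 'key2': 82, 'c3': 85, 'tmp': -6}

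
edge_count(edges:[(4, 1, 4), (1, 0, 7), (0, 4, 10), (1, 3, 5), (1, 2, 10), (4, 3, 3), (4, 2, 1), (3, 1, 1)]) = 8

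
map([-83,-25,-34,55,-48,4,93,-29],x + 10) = [-73, -15, -24, 65, -38, 14, 103, -19]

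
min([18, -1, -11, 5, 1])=-11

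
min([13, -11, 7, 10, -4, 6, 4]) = -11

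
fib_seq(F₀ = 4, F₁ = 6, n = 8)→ [4, 6, 10, 16, 26, 42, 68, 110]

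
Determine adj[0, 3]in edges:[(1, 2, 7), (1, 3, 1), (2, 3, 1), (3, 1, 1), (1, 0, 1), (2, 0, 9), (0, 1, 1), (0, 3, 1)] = 1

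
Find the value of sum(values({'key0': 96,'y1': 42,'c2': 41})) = 179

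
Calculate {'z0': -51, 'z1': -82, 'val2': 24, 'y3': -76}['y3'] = -76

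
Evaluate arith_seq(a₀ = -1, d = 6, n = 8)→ [-1, 5, 11, 17, 23, 29, 35, 41]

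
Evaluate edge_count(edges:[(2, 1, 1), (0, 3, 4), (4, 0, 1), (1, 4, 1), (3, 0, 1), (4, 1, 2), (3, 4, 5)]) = 7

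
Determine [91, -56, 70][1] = -56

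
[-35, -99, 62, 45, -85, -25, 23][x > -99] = [-35, 62, 45, -85, -25, 23]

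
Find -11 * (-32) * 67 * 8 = 188672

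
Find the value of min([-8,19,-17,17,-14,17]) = -17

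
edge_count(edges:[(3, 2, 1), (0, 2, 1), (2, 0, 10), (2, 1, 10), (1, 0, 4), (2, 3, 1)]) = 6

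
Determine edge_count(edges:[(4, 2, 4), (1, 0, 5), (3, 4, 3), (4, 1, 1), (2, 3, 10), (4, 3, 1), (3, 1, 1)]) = 7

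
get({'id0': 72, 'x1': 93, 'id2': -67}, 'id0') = 72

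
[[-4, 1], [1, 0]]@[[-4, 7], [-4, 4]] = [[12, -24], [-4, 7]]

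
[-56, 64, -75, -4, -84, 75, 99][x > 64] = keep x where x > 64: -56✗, 64✗, -75✗, -4✗, -84✗, 75✓, 99✓
= [75, 99]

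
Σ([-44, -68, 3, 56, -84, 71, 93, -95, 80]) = (-44) + (-68) + 3 + 56 + (-84) + 71 + 93 + (-95) + 80
= 12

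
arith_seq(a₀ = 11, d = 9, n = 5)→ [11, 20, 29, 38, 47]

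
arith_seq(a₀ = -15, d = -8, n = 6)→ a_0 = -15 + 0*-8 = -15
a_1 = -15 + 1*-8 = -23
a_2 = -15 + 2*-8 = -31
...
= [-15, -23, -31, -39, -47, -55]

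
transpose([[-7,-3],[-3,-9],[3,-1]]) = [[-7, -3, 3], [-3, -9, -1]]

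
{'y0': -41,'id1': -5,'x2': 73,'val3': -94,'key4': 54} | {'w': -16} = {'y0': -41, 'id1': -5, 'x2': 73, 'val3': -94, 'key4': 54, 'w': -16}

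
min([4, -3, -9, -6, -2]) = -9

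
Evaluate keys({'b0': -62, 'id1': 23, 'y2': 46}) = ['b0', 'id1', 'y2']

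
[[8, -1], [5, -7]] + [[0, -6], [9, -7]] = [[8, -7], [14, -14]]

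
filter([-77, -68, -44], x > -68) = keep x where x > -68: -77✗, -68✗, -44✓
= [-44]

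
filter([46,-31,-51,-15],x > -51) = [46, -31, -15]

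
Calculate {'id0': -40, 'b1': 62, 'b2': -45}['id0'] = -40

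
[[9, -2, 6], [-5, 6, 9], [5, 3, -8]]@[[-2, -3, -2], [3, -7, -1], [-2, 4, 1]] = C[0][0] = (9)*(-2) + (-2)*(3) + (6)*(-2) = -36
C[0][1] = (9)*(-3) + (-2)*(-7) + (6)*(4) = 11
C[0][2] = (9)*(-2) + (-2)*(-1) + (6)*(1) = -10
C[1][0] = (-5)*(-2) + (6)*(3) + (9)*(-2) = 10
C[1][1] = (-5)*(-3) + (6)*(-7) + (9)*(4) = 9
C[1][2] = (-5)*(-2) + (6)*(-1) + (9)*(1) = 13
... (3 more cells)
= [[-36, 11, -10], [10, 9, 13], [15, -68, -21]]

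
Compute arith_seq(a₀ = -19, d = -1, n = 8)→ a_0 = -19 + 0*-1 = -19
a_1 = -19 + 1*-1 = -20
a_2 = -19 + 2*-1 = -21
...
= [-19, -20, -21, -22, -23, -24, -25, -26]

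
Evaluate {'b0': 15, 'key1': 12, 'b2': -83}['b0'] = 15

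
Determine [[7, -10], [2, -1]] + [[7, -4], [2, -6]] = [[14, -14], [4, -7]]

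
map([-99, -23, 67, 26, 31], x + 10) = [-89, -13, 77, 36, 41]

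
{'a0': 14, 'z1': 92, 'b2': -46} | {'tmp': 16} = {'a0': 14, 'z1': 92, 'b2': -46, 'tmp': 16}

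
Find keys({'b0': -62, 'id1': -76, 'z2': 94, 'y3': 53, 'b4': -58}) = ['b0', 'id1', 'z2', 'y3', 'b4']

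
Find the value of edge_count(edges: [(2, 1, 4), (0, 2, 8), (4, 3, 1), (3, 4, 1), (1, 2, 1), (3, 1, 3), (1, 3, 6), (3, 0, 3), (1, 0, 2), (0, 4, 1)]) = 10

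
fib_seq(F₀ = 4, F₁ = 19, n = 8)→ [4, 19, 23, 42, 65, 107, 172, 279]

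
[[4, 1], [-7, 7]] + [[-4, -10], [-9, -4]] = [[0, -9], [-16, 3]]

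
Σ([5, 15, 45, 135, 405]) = 5 + 15 + 45 + 135 + 405
= 605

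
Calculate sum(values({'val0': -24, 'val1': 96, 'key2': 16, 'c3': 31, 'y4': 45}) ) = (-24) + 96 + 16 + 31 + 45
= 164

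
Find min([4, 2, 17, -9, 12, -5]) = -9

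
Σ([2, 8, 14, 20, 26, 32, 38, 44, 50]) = 2 + 8 + 14 + 20 + 26 + 32 + 38 + 44 + 50
= 234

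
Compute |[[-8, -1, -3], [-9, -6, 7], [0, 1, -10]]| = -307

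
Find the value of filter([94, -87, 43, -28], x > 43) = [94]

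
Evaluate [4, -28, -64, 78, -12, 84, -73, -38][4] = -12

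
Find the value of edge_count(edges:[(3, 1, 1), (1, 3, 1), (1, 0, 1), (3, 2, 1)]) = 4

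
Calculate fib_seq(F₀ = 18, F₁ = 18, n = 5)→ F_2 = F_1 + F_0 = 36
F_3 = F_2 + F_1 = 54
F_4 = F_3 + F_2 = 90
= [18, 18, 36, 54, 90]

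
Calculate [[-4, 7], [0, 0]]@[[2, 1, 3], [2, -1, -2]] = [[6, -11, -26], [0, 0, 0]]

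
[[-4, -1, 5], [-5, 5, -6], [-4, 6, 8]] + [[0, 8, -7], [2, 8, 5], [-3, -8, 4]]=[[-4, 7, -2], [-3, 13, -1], [-7, -2, 12]]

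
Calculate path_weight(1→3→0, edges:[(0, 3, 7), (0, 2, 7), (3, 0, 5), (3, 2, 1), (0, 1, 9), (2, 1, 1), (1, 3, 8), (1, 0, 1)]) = 13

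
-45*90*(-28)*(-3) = -340200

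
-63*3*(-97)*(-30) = -549990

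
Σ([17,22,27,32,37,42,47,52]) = 276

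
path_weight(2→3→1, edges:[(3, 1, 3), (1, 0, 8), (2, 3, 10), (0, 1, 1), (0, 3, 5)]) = 13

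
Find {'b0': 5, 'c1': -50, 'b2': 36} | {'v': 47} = {'b0': 5, 'c1': -50, 'b2': 36, 'v': 47}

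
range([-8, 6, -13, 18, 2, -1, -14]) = 32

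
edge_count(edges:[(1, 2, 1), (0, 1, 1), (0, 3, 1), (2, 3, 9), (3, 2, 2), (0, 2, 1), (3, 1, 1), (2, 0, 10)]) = 8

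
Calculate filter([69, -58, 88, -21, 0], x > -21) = keep x where x > -21: 69✓, -58✗, 88✓, -21✗, 0✓
= [69, 88, 0]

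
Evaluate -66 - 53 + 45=-74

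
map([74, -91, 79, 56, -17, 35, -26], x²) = [5476, 8281, 6241, 3136, 289, 1225, 676]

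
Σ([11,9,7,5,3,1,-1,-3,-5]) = 27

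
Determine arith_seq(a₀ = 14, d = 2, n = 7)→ a_0 = 14 + 0*2 = 14
a_1 = 14 + 1*2 = 16
a_2 = 14 + 2*2 = 18
...
= [14, 16, 18, 20, 22, 24, 26]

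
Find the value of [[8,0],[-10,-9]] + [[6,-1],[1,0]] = [[14, -1], [-9, -9]]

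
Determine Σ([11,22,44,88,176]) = 341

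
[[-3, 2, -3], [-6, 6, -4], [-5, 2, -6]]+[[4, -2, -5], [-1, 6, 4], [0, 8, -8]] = [[1, 0, -8], [-7, 12, 0], [-5, 10, -14]]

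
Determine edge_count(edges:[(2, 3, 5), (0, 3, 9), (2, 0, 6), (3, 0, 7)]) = 4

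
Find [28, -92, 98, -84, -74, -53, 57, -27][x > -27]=keep x where x > -27: 28✓, -92✗, 98✓, -84✗, -74✗, -53✗, 57✓, -27✗
= [28, 98, 57]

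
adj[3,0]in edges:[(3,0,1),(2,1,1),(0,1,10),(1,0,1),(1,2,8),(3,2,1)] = 1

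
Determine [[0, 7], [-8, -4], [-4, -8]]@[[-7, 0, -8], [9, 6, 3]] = C[0][0] = (0)*(-7) + (7)*(9) = 63
C[0][1] = (0)*(0) + (7)*(6) = 42
C[0][2] = (0)*(-8) + (7)*(3) = 21
C[1][0] = (-8)*(-7) + (-4)*(9) = 20
C[1][1] = (-8)*(0) + (-4)*(6) = -24
C[1][2] = (-8)*(-8) + (-4)*(3) = 52
... (3 more cells)
= [[63, 42, 21], [20, -24, 52], [-44, -48, 8]]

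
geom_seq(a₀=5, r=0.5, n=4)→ a_0 = 5*0.5^0 = 5.0
a_1 = 5*0.5^1 = 2.5
a_2 = 5*0.5^2 = 1.25
...
= [5.0, 2.5, 1.25, 0.625]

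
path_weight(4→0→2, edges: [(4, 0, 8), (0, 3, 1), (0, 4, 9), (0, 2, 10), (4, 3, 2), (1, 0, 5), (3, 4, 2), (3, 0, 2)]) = w(4→0)=8 + w(0→2)=10
= 18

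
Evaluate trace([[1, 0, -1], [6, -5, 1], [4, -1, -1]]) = diagonal: 1 + (-5) + (-1)
= -5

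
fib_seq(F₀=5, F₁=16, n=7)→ [5, 16, 21, 37, 58, 95, 153]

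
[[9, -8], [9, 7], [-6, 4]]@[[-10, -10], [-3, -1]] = C[0][0] = (9)*(-10) + (-8)*(-3) = -66
C[0][1] = (9)*(-10) + (-8)*(-1) = -82
C[1][0] = (9)*(-10) + (7)*(-3) = -111
C[1][1] = (9)*(-10) + (7)*(-1) = -97
C[2][0] = (-6)*(-10) + (4)*(-3) = 48
C[2][1] = (-6)*(-10) + (4)*(-1) = 56
= [[-66, -82], [-111, -97], [48, 56]]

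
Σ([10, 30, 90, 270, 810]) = 10 + 30 + 90 + 270 + 810
= 1210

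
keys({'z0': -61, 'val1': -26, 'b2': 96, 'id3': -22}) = ['z0', 'val1', 'b2', 'id3']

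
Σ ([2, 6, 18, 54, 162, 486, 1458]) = 2186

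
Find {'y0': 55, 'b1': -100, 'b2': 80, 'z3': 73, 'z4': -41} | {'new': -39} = {'y0': 55, 'b1': -100, 'b2': 80, 'z3': 73, 'z4': -41, 'new': -39}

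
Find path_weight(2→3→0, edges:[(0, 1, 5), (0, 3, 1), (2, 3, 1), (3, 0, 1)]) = 2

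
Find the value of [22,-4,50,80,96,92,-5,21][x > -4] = [22, 50, 80, 96, 92, 21]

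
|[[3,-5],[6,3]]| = 39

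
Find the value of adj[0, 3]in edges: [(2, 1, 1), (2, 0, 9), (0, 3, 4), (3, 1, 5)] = 4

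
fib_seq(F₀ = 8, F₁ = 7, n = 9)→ [8, 7, 15, 22, 37, 59, 96, 155, 251]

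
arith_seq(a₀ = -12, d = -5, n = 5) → [-12, -17, -22, -27, -32]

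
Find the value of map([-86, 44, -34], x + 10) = [-76, 54, -24]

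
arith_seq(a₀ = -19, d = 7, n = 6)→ [-19, -12, -5, 2, 9, 16]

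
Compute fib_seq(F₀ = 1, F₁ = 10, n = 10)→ F_2 = F_1 + F_0 = 11
F_3 = F_2 + F_1 = 21
F_4 = F_3 + F_2 = 32
...
= [1, 10, 11, 21, 32, 53, 85, 138, 223, 361]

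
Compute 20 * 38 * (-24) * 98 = -1787520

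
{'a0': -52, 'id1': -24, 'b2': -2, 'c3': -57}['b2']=-2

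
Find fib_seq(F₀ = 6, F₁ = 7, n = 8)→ F_2 = F_1 + F_0 = 13
F_3 = F_2 + F_1 = 20
F_4 = F_3 + F_2 = 33
...
= [6, 7, 13, 20, 33, 53, 86, 139]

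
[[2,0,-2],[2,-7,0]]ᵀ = [[2, 2], [0, -7], [-2, 0]]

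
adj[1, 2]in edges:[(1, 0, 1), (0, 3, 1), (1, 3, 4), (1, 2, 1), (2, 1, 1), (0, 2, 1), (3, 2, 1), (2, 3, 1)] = 1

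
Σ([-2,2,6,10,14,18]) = (-2) + 2 + 6 + 10 + 14 + 18
= 48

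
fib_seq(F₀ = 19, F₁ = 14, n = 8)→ [19, 14, 33, 47, 80, 127, 207, 334]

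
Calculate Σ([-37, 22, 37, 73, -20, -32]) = 43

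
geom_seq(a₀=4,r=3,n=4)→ [4, 12, 36, 108]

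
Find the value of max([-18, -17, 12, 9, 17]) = 17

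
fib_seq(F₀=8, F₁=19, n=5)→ F_2 = F_1 + F_0 = 27
F_3 = F_2 + F_1 = 46
F_4 = F_3 + F_2 = 73
= [8, 19, 27, 46, 73]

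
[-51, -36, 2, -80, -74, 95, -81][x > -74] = keep x where x > -74: -51✓, -36✓, 2✓, -80✗, -74✗, 95✓, -81✗
= [-51, -36, 2, 95]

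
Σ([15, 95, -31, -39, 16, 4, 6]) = 15 + 95 + (-31) + (-39) + 16 + 4 + 6
= 66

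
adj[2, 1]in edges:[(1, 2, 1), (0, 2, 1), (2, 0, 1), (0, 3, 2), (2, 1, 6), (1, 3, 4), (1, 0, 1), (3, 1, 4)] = 6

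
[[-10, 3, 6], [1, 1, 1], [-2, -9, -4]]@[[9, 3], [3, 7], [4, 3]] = C[0][0] = (-10)*(9) + (3)*(3) + (6)*(4) = -57
C[0][1] = (-10)*(3) + (3)*(7) + (6)*(3) = 9
C[1][0] = (1)*(9) + (1)*(3) + (1)*(4) = 16
C[1][1] = (1)*(3) + (1)*(7) + (1)*(3) = 13
C[2][0] = (-2)*(9) + (-9)*(3) + (-4)*(4) = -61
C[2][1] = (-2)*(3) + (-9)*(7) + (-4)*(3) = -81
= [[-57, 9], [16, 13], [-61, -81]]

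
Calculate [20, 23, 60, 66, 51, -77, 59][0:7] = [20, 23, 60, 66, 51, -77, 59]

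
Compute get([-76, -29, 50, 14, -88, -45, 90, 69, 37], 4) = -88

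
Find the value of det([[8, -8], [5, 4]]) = 72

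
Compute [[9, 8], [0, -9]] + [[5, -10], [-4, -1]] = [[14, -2], [-4, -10]]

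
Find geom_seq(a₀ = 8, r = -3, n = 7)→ a_0 = 8*(-3)^0 = 8
a_1 = 8*(-3)^1 = -24
a_2 = 8*(-3)^2 = 72
...
= [8, -24, 72, -216, 648, -1944, 5832]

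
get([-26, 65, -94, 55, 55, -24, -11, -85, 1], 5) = -24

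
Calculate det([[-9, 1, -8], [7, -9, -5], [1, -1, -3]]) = -198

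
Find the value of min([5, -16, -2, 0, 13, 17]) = -16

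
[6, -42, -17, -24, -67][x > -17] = [6]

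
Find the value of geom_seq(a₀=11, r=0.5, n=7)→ a_0 = 11*0.5^0 = 11.0
a_1 = 11*0.5^1 = 5.5
a_2 = 11*0.5^2 = 2.75
...
= [11.0, 5.5, 2.75, 1.375, 0.6875, 0.34375, 0.171875]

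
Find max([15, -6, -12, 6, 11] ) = 15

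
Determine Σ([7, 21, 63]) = 7 + 21 + 63
= 91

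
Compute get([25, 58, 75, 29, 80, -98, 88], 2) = 75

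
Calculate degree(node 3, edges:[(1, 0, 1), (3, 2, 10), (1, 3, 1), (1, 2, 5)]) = incident: (3,2), (1,3)
= 2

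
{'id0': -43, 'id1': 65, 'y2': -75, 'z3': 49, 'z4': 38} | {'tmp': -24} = {'id0': -43, 'id1': 65, 'y2': -75, 'z3': 49, 'z4': 38, 'tmp': -24}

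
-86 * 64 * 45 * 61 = -15108480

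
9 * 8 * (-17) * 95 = -116280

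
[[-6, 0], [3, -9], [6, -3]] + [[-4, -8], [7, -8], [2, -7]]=[[-10, -8], [10, -17], [8, -10]]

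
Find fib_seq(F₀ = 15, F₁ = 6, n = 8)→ [15, 6, 21, 27, 48, 75, 123, 198]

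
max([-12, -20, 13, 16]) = 16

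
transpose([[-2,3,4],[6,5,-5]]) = [[-2, 6], [3, 5], [4, -5]]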